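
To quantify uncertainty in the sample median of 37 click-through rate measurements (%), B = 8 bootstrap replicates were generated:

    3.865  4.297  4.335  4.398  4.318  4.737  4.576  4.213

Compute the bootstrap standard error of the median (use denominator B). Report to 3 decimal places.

SE* = 0.240

Bootstrap SE is the standard deviation of the 8 replicate medians.
Mean of replicates: (3.865 + 4.297 + 4.335 + 4.398 + 4.318 + 4.737 + 4.576 + 4.213) / 8 = 34.7390 / 8 = 4.3424
Sum of squared deviations: (−0.4774)² + (−0.0454)² + (−0.0074)² + (+0.0556)² + (−0.0244)² + (+0.3946)² + (+0.2336)² + (−0.1294)² = 0.4607
Variance = 0.4607 / 8 = 0.0576
SE* = √0.0576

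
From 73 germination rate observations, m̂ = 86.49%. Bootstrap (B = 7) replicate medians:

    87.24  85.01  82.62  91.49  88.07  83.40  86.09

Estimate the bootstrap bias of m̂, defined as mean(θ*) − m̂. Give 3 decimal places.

bias = −0.216

mean(θ*) = (87.24 + 85.01 + 82.62 + 91.49 + 88.07 + 83.40 + 86.09) / 7 = 86.2743
bias = 86.2743 − 86.49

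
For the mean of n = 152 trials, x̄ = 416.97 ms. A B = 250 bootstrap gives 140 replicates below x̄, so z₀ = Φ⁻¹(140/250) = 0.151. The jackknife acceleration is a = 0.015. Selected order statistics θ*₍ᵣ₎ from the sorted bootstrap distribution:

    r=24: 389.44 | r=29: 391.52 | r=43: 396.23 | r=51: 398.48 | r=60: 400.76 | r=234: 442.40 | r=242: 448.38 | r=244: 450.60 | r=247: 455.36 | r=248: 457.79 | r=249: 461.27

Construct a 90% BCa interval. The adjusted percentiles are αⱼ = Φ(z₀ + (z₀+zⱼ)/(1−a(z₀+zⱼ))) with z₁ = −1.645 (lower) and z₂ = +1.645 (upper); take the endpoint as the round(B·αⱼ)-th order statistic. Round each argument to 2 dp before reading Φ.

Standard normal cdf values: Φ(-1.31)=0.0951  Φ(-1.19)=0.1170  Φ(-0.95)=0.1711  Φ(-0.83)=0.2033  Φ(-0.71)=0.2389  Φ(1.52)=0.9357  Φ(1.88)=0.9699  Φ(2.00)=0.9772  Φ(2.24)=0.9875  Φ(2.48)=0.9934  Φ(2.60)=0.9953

Lower: z₀ + z₁ = 0.151 + (-1.645) = -1.494; 1 − a(z₀+z₁) = 1 − (0.015)(-1.494) = 1.0224; argument = 0.151 + (-1.494)/1.0224 = -1.3103 → -1.31.
α₁ = Φ(-1.31) = 0.0951; rank = round(250 × 0.0951) = 24; θ*₍24₎ = 389.44.
Upper: z₀ + z₂ = 1.796; 1 − a(z₀+z₂) = 0.9731; argument = 1.9967 → 2.00; α₂ = 0.9772; rank = 244; θ*₍244₎ = 450.60.

(389.44, 450.60)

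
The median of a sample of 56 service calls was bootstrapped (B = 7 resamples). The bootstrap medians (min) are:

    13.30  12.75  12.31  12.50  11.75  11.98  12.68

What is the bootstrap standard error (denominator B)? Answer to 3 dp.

Bootstrap SE is the standard deviation of the 7 replicate medians.
Mean of replicates: (13.30 + 12.75 + 12.31 + 12.50 + 11.75 + 11.98 + 12.68) / 7 = 87.27000 / 7 = 12.46714
Sum of squared deviations: (+0.83286)² + (+0.28286)² + (−0.15714)² + (+0.03286)² + (−0.71714)² + (−0.48714)² + (+0.21286)² = 1.59634
Variance = 1.59634 / 7 = 0.22805
SE* = √0.22805

SE* = 0.478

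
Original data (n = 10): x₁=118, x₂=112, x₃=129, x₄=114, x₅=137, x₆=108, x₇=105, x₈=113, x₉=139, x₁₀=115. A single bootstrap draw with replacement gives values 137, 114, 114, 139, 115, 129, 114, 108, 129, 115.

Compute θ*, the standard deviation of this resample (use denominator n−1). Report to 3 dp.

Mean = 121.4000; sum of squared deviations = 1094.4000
s² = 1094.4000 / 9 = 121.6000
s = √121.6000 = 11.027

θ* = 11.027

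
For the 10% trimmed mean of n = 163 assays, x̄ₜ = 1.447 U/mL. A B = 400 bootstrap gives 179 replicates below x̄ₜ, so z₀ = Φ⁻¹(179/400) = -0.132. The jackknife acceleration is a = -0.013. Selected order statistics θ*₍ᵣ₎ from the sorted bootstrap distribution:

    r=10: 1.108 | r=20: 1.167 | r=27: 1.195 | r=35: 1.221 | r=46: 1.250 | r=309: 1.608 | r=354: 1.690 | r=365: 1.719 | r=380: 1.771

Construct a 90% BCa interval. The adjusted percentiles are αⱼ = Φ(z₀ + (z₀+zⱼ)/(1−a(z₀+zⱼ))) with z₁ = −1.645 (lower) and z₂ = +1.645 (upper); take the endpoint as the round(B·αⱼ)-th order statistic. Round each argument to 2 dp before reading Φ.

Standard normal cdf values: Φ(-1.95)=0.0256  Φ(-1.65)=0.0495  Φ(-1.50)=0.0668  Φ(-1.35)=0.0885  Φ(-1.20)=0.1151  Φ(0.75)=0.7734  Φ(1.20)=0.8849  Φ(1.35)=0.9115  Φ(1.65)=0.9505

(1.108, 1.719)

Lower: z₀ + z₁ = -0.132 + (-1.645) = -1.777; 1 − a(z₀+z₁) = 1 − (-0.013)(-1.777) = 0.9769; argument = -0.132 + (-1.777)/0.9769 = -1.9510 → -1.95.
α₁ = Φ(-1.95) = 0.0256; rank = round(400 × 0.0256) = 10; θ*₍10₎ = 1.108.
Upper: z₀ + z₂ = 1.513; 1 − a(z₀+z₂) = 1.0197; argument = 1.3518 → 1.35; α₂ = 0.9115; rank = 365; θ*₍365₎ = 1.719.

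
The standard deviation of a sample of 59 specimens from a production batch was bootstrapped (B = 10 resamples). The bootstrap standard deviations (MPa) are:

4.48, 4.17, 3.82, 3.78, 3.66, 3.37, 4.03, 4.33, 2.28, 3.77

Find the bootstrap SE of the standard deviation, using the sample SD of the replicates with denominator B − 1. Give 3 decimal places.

SE* = 0.618

Bootstrap SE is the standard deviation of the 10 replicate standard deviations.
Mean of replicates: (4.48 + 4.17 + 3.82 + 3.78 + 3.66 + 3.37 + 4.03 + 4.33 + 2.28 + 3.77) / 10 = 37.6900 / 10 = 3.7690
Sum of squared deviations: (+0.7110)² + (+0.4010)² + (+0.0510)² + (+0.0110)² + (−0.1090)² + (−0.3990)² + (+0.2610)² + (+0.5610)² + (−1.4890)² + (+0.0010)² = 3.4401
Variance = 3.4401 / 9 = 0.3822
SE* = √0.3822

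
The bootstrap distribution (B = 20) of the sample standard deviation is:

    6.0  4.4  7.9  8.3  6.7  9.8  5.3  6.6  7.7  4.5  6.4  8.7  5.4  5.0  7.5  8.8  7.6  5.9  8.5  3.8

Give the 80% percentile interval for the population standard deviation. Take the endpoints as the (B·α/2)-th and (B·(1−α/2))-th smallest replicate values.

(4.4, 8.7)

Sorted replicates: 3.8, 4.4, 4.5, 5.0, 5.3, 5.4, 5.9, 6.0, 6.4, 6.6, 6.7, 7.5, 7.6, 7.7, 7.9, 8.3, 8.5, 8.7, 8.8, 9.8
α = 0.20; lower rank = 20 × 0.100 = 2; upper rank = 20 × 0.900 = 18.
The 2nd smallest replicate is 4.4; the 18th is 8.7.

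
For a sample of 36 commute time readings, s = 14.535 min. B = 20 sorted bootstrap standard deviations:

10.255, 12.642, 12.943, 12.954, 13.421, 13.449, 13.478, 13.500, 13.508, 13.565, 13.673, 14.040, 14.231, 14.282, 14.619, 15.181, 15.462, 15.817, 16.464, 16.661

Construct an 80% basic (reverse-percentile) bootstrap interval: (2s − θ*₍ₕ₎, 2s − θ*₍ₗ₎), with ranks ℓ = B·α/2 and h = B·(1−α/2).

(13.253, 16.428)

Percentile endpoints at ranks 2 and 18: θ*₍2₎ = 12.642, θ*₍18₎ = 15.817.
Basic interval reflects these around s:
  lower = 2 × 14.535 − 15.817 = 13.253
  upper = 2 × 14.535 − 12.642 = 16.428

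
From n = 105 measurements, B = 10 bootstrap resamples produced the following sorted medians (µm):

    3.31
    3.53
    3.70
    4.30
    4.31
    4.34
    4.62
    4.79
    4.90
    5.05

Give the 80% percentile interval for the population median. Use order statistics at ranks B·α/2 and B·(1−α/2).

α = 0.20; lower rank = 10 × 0.100 = 1; upper rank = 10 × 0.900 = 9.
The 1st smallest replicate is 3.31; the 9th is 4.90.

(3.31, 4.90)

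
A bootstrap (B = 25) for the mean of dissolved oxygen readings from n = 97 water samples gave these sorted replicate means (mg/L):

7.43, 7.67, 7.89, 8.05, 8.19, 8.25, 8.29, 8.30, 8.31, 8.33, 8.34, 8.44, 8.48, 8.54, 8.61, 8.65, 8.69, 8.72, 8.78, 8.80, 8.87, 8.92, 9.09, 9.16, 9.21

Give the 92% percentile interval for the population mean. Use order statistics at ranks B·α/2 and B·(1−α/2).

(7.43, 9.16)

α = 0.08; lower rank = 25 × 0.040 = 1; upper rank = 25 × 0.960 = 24.
The 1st smallest replicate is 7.43; the 24th is 9.16.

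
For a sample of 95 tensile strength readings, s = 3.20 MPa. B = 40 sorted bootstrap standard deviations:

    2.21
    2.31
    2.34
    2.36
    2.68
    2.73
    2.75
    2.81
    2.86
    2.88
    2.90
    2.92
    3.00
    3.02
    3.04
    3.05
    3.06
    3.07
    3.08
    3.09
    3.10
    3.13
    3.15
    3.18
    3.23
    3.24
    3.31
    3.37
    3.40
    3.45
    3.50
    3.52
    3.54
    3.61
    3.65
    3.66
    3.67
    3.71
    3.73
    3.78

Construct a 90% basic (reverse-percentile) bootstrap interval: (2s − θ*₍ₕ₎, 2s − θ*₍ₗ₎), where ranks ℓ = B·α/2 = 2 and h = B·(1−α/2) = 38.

Percentile endpoints at ranks 2 and 38: θ*₍2₎ = 2.31, θ*₍38₎ = 3.71.
Basic interval reflects these around s:
  lower = 2 × 3.20 − 3.71 = 2.69
  upper = 2 × 3.20 − 2.31 = 4.09

(2.69, 4.09)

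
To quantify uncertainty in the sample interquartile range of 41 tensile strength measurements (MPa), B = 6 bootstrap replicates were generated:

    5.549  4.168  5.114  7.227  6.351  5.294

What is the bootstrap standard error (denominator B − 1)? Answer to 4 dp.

SE* = 1.0576

Bootstrap SE is the standard deviation of the 6 replicate interquartile ranges.
Mean of replicates: (5.549 + 4.168 + 5.114 + 7.227 + 6.351 + 5.294) / 6 = 33.70300 / 6 = 5.61717
Sum of squared deviations: (−0.06817)² + (−1.44917)² + (−0.50317)² + (+1.60983)² + (+0.73383)² + (−0.32317)² = 5.59242
Variance = 5.59242 / 5 = 1.11848
SE* = √1.11848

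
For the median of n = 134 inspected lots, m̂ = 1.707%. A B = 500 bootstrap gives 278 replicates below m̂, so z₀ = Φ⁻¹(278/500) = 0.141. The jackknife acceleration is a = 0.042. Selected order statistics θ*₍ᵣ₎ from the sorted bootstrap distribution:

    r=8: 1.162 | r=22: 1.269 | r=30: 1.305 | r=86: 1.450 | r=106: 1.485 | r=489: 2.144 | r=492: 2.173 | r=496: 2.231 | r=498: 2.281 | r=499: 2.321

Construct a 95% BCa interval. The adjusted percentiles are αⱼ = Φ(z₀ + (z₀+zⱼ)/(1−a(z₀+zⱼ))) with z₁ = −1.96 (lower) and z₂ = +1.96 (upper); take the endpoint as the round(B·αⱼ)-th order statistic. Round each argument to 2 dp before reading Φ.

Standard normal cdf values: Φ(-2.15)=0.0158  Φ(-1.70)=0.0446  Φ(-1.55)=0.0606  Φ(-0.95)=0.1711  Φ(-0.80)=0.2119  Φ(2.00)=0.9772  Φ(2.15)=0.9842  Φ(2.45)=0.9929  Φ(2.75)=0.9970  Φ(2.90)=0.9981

Lower: z₀ + z₁ = 0.141 + (-1.960) = -1.819; 1 − a(z₀+z₁) = 1 − (0.042)(-1.819) = 1.0764; argument = 0.141 + (-1.819)/1.0764 = -1.5489 → -1.55.
α₁ = Φ(-1.55) = 0.0606; rank = round(500 × 0.0606) = 30; θ*₍30₎ = 1.305.
Upper: z₀ + z₂ = 2.101; 1 − a(z₀+z₂) = 0.9118; argument = 2.4453 → 2.45; α₂ = 0.9929; rank = 496; θ*₍496₎ = 2.231.

(1.305, 2.231)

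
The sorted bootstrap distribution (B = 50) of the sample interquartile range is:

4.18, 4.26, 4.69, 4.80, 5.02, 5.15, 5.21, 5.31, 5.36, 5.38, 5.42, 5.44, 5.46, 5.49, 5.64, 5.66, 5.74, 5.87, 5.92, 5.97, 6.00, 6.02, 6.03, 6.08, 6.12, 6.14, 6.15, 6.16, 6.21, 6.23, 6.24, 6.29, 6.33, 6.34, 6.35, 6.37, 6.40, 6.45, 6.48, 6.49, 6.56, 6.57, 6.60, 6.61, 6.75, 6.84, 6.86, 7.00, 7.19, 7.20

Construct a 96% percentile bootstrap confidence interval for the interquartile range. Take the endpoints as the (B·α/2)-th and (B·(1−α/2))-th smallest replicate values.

(4.18, 7.19)

α = 0.04; lower rank = 50 × 0.020 = 1; upper rank = 50 × 0.980 = 49.
The 1st smallest replicate is 4.18; the 49th is 7.19.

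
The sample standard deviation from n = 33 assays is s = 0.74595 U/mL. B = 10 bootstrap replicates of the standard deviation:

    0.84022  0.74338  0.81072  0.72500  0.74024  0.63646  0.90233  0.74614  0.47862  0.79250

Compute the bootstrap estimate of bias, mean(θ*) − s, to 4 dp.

mean(θ*) = (0.84022 + 0.74338 + 0.81072 + 0.72500 + 0.74024 + 0.63646 + 0.90233 + 0.74614 + 0.47862 + 0.79250) / 10 = 0.74156
bias = 0.74156 − 0.74595

bias = −0.0044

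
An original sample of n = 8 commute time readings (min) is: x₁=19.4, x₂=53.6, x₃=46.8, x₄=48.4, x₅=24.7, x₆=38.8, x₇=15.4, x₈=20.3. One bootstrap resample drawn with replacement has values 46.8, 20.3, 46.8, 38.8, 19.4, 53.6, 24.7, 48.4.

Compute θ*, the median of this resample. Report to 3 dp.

Sorted: 19.4, 20.3, 24.7, 38.8, 46.8, 46.8, 48.4, 53.6
Median = average of the two middle values = 42.800

θ* = 42.800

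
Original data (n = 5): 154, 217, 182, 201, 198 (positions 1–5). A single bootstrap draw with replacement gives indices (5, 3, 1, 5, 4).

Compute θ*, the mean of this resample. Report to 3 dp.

Resample values: 198, 182, 154, 198, 201.
Mean = (198 + 182 + 154 + 198 + 201) / 5 = 933.0 / 5 = 186.600

θ* = 186.600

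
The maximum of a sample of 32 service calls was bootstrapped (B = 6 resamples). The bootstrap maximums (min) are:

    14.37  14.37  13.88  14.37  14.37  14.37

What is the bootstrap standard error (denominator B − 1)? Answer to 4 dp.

SE* = 0.2000

Bootstrap SE is the standard deviation of the 6 replicate maximums.
Mean of replicates: (14.37 + 14.37 + 13.88 + 14.37 + 14.37 + 14.37) / 6 = 85.73000 / 6 = 14.28833
Sum of squared deviations: (+0.08167)² + (+0.08167)² + (−0.40833)² + (+0.08167)² + (+0.08167)² + (+0.08167)² = 0.20008
Variance = 0.20008 / 5 = 0.04002
SE* = √0.04002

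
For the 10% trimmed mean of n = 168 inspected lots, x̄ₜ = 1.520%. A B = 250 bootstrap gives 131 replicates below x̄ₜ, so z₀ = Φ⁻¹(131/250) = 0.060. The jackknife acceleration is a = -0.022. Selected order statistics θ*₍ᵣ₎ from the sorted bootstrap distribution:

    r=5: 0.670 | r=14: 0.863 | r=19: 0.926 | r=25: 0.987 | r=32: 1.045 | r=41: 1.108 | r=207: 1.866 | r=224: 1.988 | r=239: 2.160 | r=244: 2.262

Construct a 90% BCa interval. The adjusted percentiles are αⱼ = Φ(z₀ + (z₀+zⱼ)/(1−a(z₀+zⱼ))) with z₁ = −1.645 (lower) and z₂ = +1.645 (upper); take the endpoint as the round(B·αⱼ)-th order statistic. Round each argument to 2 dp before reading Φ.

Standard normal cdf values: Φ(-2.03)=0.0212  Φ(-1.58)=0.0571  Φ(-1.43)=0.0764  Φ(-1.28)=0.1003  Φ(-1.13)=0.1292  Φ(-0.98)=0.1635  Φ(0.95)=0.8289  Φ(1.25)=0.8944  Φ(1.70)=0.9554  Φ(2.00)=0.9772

Lower: z₀ + z₁ = 0.060 + (-1.645) = -1.585; 1 − a(z₀+z₁) = 1 − (-0.022)(-1.585) = 0.9651; argument = 0.060 + (-1.585)/0.9651 = -1.5823 → -1.58.
α₁ = Φ(-1.58) = 0.0571; rank = round(250 × 0.0571) = 14; θ*₍14₎ = 0.863.
Upper: z₀ + z₂ = 1.705; 1 − a(z₀+z₂) = 1.0375; argument = 1.7034 → 1.70; α₂ = 0.9554; rank = 239; θ*₍239₎ = 2.160.

(0.863, 2.160)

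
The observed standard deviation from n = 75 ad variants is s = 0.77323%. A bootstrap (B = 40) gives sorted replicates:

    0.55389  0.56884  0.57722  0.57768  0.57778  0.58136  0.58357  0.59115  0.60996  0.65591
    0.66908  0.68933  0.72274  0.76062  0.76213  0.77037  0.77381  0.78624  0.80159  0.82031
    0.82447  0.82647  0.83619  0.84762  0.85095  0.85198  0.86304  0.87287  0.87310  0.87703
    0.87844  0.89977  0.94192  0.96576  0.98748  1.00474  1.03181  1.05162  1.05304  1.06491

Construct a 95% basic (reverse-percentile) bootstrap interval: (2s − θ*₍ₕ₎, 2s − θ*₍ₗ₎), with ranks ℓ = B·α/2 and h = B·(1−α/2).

Percentile endpoints at ranks 1 and 39: θ*₍1₎ = 0.55389, θ*₍39₎ = 1.05304.
Basic interval reflects these around s:
  lower = 2 × 0.77323 − 1.05304 = 0.49342
  upper = 2 × 0.77323 − 0.55389 = 0.99257

(0.49342, 0.99257)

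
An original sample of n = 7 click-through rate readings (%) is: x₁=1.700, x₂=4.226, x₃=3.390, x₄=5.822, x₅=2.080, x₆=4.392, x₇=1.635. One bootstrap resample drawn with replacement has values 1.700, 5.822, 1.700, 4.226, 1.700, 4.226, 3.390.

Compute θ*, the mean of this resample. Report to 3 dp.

Mean = (1.700 + 5.822 + 1.700 + 4.226 + 1.700 + 4.226 + 3.390) / 7 = 22.7640 / 7 = 3.252

θ* = 3.252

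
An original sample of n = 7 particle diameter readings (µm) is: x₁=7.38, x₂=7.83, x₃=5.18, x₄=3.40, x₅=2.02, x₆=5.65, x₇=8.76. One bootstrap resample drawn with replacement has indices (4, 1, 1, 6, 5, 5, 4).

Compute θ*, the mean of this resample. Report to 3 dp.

θ* = 4.464

Resample values: 3.40, 7.38, 7.38, 5.65, 2.02, 2.02, 3.40.
Mean = (3.40 + 7.38 + 7.38 + 5.65 + 2.02 + 2.02 + 3.40) / 7 = 31.250 / 7 = 4.464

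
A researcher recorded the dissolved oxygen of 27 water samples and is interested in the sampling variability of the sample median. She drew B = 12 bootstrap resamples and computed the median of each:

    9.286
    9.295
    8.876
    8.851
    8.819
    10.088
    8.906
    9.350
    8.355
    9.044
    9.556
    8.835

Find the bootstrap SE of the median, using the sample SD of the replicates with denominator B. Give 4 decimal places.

SE* = 0.4258

Bootstrap SE is the standard deviation of the 12 replicate medians.
Mean of replicates: (9.286 + 9.295 + 8.876 + 8.851 + 8.819 + 10.088 + 8.906 + 9.350 + 8.355 + 9.044 + 9.556 + 8.835) / 12 = 109.26100 / 12 = 9.10508
Sum of squared deviations: (+0.18092)² + (+0.18992)² + (−0.22908)² + (−0.25408)² + (−0.28608)² + (+0.98292)² + (−0.19908)² + (+0.24492)² + (−0.75008)² + (−0.06108)² + (+0.45092)² + (−0.27008)² = 2.17605
Variance = 2.17605 / 12 = 0.18134
SE* = √0.18134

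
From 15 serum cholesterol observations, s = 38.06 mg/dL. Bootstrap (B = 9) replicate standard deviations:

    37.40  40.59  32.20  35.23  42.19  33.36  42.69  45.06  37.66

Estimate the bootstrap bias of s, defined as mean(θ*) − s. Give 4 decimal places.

bias = +0.4267

mean(θ*) = (37.40 + 40.59 + 32.20 + 35.23 + 42.19 + 33.36 + 42.69 + 45.06 + 37.66) / 9 = 38.48667
bias = 38.48667 − 38.06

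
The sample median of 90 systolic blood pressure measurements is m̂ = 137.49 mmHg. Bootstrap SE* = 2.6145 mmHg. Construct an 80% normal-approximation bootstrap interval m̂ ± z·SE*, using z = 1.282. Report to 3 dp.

Margin = 1.282 × 2.6145 = 3.3518
Interval: 137.49 ± 3.3518

(134.138, 140.842)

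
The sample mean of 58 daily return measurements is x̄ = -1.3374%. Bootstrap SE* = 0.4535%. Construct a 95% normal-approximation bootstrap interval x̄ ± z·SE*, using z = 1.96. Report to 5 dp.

(-2.22626, -0.44854)

Margin = 1.96 × 0.4535 = 0.888860
Interval: -1.3374 ± 0.888860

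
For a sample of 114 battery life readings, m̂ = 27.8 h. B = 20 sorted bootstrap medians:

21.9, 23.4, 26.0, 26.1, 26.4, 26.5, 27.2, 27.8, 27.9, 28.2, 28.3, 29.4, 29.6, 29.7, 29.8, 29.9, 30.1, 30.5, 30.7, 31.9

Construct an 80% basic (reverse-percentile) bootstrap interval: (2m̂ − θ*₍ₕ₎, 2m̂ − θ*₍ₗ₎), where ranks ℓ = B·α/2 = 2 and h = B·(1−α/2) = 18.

Percentile endpoints at ranks 2 and 18: θ*₍2₎ = 23.4, θ*₍18₎ = 30.5.
Basic interval reflects these around m̂:
  lower = 2 × 27.8 − 30.5 = 25.1
  upper = 2 × 27.8 − 23.4 = 32.2

(25.1, 32.2)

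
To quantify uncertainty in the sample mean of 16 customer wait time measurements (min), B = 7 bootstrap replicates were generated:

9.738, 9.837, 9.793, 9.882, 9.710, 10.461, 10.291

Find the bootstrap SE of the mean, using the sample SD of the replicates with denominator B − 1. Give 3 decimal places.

SE* = 0.295

Bootstrap SE is the standard deviation of the 7 replicate means.
Mean of replicates: (9.738 + 9.837 + 9.793 + 9.882 + 9.710 + 10.461 + 10.291) / 7 = 69.7120 / 7 = 9.9589
Sum of squared deviations: (−0.2209)² + (−0.1219)² + (−0.1659)² + (−0.0769)² + (−0.2489)² + (+0.5021)² + (+0.3321)² = 0.5214
Variance = 0.5214 / 6 = 0.0869
SE* = √0.0869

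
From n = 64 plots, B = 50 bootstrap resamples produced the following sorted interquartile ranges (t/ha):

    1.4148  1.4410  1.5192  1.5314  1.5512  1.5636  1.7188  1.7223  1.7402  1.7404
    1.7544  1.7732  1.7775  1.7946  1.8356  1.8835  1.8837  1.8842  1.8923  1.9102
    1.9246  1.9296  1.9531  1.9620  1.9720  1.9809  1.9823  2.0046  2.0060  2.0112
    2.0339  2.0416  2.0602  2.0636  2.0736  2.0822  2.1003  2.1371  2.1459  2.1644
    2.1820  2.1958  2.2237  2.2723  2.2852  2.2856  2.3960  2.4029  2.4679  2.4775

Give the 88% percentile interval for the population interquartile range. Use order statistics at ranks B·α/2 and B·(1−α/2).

(1.5192, 2.3960)

α = 0.12; lower rank = 50 × 0.060 = 3; upper rank = 50 × 0.940 = 47.
The 3rd smallest replicate is 1.5192; the 47th is 2.3960.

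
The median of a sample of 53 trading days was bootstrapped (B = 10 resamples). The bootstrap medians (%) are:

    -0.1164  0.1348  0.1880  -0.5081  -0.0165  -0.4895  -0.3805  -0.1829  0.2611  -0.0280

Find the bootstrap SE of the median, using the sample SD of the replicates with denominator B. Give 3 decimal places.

SE* = 0.261

Bootstrap SE is the standard deviation of the 10 replicate medians.
Mean of replicates: ((-0.1164) + 0.1348 + 0.1880 + (-0.5081) + (-0.0165) + (-0.4895) + (-0.3805) + (-0.1829) + 0.2611 + (-0.0280)) / 10 = -1.13800 / 10 = -0.11380
Sum of squared deviations: (−0.00260)² + (+0.24860)² + (+0.30180)² + (−0.39430)² + (+0.09730)² + (−0.37570)² + (−0.26670)² + (−0.06910)² + (+0.37490)² + (+0.08580)² = 0.68280
Variance = 0.68280 / 10 = 0.06828
SE* = √0.06828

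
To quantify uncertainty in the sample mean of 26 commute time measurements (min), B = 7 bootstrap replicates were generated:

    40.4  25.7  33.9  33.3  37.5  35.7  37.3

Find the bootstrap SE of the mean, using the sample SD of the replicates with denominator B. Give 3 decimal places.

Bootstrap SE is the standard deviation of the 7 replicate means.
Mean of replicates: (40.4 + 25.7 + 33.9 + 33.3 + 37.5 + 35.7 + 37.3) / 7 = 243.8000 / 7 = 34.8286
Sum of squared deviations: (+5.5714)² + (−9.1286)² + (−0.9286)² + (−1.5286)² + (+2.6714)² + (+0.8714)² + (+2.4714)² = 131.5743
Variance = 131.5743 / 7 = 18.7963
SE* = √18.7963

SE* = 4.335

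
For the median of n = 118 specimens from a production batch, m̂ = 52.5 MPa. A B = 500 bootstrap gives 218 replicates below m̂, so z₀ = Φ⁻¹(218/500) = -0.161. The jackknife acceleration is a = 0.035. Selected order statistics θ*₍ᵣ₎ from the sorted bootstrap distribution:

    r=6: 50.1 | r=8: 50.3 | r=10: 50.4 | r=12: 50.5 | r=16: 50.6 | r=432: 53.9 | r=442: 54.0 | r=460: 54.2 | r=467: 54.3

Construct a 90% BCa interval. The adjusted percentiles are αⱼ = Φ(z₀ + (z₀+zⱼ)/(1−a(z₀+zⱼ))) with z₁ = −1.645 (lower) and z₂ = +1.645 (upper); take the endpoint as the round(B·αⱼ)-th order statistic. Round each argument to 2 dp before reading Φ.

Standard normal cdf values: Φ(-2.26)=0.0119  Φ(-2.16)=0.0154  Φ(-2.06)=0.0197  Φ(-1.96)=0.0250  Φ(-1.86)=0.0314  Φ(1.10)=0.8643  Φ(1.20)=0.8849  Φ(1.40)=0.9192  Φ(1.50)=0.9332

Lower: z₀ + z₁ = -0.161 + (-1.645) = -1.806; 1 − a(z₀+z₁) = 1 − (0.035)(-1.806) = 1.0632; argument = -0.161 + (-1.806)/1.0632 = -1.8596 → -1.86.
α₁ = Φ(-1.86) = 0.0314; rank = round(500 × 0.0314) = 16; θ*₍16₎ = 50.6.
Upper: z₀ + z₂ = 1.484; 1 − a(z₀+z₂) = 0.9481; argument = 1.4043 → 1.40; α₂ = 0.9192; rank = 460; θ*₍460₎ = 54.2.

(50.6, 54.2)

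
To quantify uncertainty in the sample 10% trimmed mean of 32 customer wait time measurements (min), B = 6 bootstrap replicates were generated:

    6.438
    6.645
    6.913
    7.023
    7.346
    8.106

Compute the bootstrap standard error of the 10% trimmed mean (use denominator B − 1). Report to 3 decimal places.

Bootstrap SE is the standard deviation of the 6 replicate 10% trimmed means.
Mean of replicates: (6.438 + 6.645 + 6.913 + 7.023 + 7.346 + 8.106) / 6 = 42.4710 / 6 = 7.0785
Sum of squared deviations: (−0.6405)² + (−0.4335)² + (−0.1655)² + (−0.0555)² + (+0.2675)² + (+1.0275)² = 1.7559
Variance = 1.7559 / 5 = 0.3512
SE* = √0.3512

SE* = 0.593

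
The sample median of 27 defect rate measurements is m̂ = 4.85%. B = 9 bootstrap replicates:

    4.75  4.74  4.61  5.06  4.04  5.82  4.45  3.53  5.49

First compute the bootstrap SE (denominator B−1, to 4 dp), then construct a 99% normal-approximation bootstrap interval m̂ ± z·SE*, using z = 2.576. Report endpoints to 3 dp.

Mean of replicates = 4.7211; sum of squared deviations = 3.8833; SE* = √(3.8833/8) = 0.6967
Margin = 2.576 × 0.6967 = 1.7947
Interval: 4.85 ± 1.7947

(3.055, 6.645)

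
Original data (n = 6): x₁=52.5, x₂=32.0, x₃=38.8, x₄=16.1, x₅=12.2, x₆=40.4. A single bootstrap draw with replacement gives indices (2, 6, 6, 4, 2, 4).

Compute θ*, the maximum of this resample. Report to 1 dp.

θ* = 40.4

Resample values: 32.0, 40.4, 40.4, 16.1, 32.0, 16.1.
Maximum = 40.4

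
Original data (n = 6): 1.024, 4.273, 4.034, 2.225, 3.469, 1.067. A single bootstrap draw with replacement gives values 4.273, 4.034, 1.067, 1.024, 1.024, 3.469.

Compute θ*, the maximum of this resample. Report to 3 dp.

Maximum = 4.273

θ* = 4.273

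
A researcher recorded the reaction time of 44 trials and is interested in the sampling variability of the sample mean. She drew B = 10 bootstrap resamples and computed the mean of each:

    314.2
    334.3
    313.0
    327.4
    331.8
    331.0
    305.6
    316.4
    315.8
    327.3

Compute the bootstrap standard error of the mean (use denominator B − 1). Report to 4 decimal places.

SE* = 9.8045

Bootstrap SE is the standard deviation of the 10 replicate means.
Mean of replicates: (314.2 + 334.3 + 313.0 + 327.4 + 331.8 + 331.0 + 305.6 + 316.4 + 315.8 + 327.3) / 10 = 3216.80000 / 10 = 321.68000
Sum of squared deviations: (−7.48000)² + (+12.62000)² + (−8.68000)² + (+5.72000)² + (+10.12000)² + (+9.32000)² + (−16.08000)² + (−5.28000)² + (−5.88000)² + (+5.62000)² = 865.15600
Variance = 865.15600 / 9 = 96.12844
SE* = √96.12844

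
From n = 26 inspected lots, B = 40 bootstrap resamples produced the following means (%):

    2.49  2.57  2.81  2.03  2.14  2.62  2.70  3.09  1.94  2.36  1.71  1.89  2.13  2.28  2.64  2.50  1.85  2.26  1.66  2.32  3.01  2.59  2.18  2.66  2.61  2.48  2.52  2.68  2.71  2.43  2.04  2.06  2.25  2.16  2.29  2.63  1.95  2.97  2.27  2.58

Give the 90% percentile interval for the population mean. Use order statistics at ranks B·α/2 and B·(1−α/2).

(1.71, 2.97)

Sorted replicates: 1.66, 1.71, 1.85, 1.89, 1.94, 1.95, 2.03, 2.04, 2.06, 2.13, 2.14, 2.16, 2.18, 2.25, 2.26, 2.27, 2.28, 2.29, 2.32, 2.36, 2.43, 2.48, 2.49, 2.50, 2.52, 2.57, 2.58, 2.59, 2.61, 2.62, 2.63, 2.64, 2.66, 2.68, 2.70, 2.71, 2.81, 2.97, 3.01, 3.09
α = 0.10; lower rank = 40 × 0.050 = 2; upper rank = 40 × 0.950 = 38.
The 2nd smallest replicate is 1.71; the 38th is 2.97.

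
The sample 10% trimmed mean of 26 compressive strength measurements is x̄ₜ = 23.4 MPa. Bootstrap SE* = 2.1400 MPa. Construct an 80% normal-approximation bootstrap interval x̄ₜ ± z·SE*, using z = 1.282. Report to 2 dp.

(20.66, 26.14)

Margin = 1.282 × 2.1400 = 2.743
Interval: 23.4 ± 2.743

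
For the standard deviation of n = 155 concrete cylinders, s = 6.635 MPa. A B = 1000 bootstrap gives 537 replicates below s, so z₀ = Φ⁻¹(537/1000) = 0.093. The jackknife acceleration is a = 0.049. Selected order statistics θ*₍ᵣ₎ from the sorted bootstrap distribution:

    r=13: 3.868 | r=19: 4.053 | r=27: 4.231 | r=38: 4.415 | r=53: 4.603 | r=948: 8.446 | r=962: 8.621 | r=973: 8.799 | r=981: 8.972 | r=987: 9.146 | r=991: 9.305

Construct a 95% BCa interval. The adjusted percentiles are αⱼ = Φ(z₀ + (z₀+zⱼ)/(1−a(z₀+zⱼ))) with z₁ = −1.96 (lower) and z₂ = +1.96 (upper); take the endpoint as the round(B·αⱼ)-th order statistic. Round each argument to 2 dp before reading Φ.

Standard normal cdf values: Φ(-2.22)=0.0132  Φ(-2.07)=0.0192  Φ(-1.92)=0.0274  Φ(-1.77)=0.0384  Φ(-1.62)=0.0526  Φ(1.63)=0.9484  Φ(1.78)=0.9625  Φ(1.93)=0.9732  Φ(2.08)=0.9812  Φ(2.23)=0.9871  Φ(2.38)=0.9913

(4.603, 9.305)

Lower: z₀ + z₁ = 0.093 + (-1.960) = -1.867; 1 − a(z₀+z₁) = 1 − (0.049)(-1.867) = 1.0915; argument = 0.093 + (-1.867)/1.0915 = -1.6175 → -1.62.
α₁ = Φ(-1.62) = 0.0526; rank = round(1000 × 0.0526) = 53; θ*₍53₎ = 4.603.
Upper: z₀ + z₂ = 2.053; 1 − a(z₀+z₂) = 0.8994; argument = 2.3756 → 2.38; α₂ = 0.9913; rank = 991; θ*₍991₎ = 9.305.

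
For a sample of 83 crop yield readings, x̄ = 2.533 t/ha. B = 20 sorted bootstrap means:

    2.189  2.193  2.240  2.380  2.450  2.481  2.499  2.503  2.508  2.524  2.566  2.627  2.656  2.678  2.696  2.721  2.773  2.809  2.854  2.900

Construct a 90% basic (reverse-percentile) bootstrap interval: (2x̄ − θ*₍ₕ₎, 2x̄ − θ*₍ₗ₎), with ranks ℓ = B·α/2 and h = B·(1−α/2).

Percentile endpoints at ranks 1 and 19: θ*₍1₎ = 2.189, θ*₍19₎ = 2.854.
Basic interval reflects these around x̄:
  lower = 2 × 2.533 − 2.854 = 2.212
  upper = 2 × 2.533 − 2.189 = 2.877

(2.212, 2.877)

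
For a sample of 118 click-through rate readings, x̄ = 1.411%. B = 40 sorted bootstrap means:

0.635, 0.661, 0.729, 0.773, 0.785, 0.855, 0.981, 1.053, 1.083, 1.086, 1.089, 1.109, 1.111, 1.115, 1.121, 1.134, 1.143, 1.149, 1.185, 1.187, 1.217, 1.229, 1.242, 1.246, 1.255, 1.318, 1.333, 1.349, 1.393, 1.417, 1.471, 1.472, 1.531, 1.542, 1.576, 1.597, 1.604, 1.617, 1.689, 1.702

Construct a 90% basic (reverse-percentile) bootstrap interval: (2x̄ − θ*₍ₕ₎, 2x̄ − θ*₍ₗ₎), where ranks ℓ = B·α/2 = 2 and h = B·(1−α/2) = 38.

(1.205, 2.161)

Percentile endpoints at ranks 2 and 38: θ*₍2₎ = 0.661, θ*₍38₎ = 1.617.
Basic interval reflects these around x̄:
  lower = 2 × 1.411 − 1.617 = 1.205
  upper = 2 × 1.411 − 0.661 = 2.161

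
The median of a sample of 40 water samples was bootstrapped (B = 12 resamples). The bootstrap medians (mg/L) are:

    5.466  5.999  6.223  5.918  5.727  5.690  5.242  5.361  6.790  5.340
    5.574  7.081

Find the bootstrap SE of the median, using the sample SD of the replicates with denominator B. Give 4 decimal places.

Bootstrap SE is the standard deviation of the 12 replicate medians.
Mean of replicates: (5.466 + 5.999 + 6.223 + 5.918 + 5.727 + 5.690 + 5.242 + 5.361 + 6.790 + 5.340 + 5.574 + 7.081) / 12 = 70.41100 / 12 = 5.86758
Sum of squared deviations: (−0.40158)² + (+0.13142)² + (+0.35542)² + (+0.05042)² + (−0.14058)² + (−0.17758)² + (−0.62558)² + (−0.50658)² + (+0.92242)² + (−0.52758)² + (−0.29358)² + (+1.21342)² = 3.69445
Variance = 3.69445 / 12 = 0.30787
SE* = √0.30787

SE* = 0.5549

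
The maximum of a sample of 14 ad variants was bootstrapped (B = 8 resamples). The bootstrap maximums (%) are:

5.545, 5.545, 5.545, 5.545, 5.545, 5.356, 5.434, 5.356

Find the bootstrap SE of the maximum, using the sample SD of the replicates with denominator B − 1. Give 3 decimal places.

Bootstrap SE is the standard deviation of the 8 replicate maximums.
Mean of replicates: (5.545 + 5.545 + 5.545 + 5.545 + 5.545 + 5.356 + 5.434 + 5.356) / 8 = 43.8710 / 8 = 5.4839
Sum of squared deviations: (+0.0611)² + (+0.0611)² + (+0.0611)² + (+0.0611)² + (+0.0611)² + (−0.1279)² + (−0.0499)² + (−0.1279)² = 0.0539
Variance = 0.0539 / 7 = 0.0077
SE* = √0.0077

SE* = 0.088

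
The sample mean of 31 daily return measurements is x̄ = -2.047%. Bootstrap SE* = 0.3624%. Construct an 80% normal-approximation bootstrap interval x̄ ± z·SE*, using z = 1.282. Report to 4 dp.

Margin = 1.282 × 0.3624 = 0.46460
Interval: -2.047 ± 0.46460

(-2.5116, -1.5824)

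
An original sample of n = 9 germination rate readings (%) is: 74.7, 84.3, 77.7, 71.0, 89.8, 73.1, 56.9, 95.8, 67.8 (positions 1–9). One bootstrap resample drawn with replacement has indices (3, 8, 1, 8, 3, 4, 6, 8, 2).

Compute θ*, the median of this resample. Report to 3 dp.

θ* = 77.700

Resample values: 77.7, 95.8, 74.7, 95.8, 77.7, 71.0, 73.1, 95.8, 84.3.
Sorted: 71.0, 73.1, 74.7, 77.7, 77.7, 84.3, 95.8, 95.8, 95.8
Median = middle value = 77.700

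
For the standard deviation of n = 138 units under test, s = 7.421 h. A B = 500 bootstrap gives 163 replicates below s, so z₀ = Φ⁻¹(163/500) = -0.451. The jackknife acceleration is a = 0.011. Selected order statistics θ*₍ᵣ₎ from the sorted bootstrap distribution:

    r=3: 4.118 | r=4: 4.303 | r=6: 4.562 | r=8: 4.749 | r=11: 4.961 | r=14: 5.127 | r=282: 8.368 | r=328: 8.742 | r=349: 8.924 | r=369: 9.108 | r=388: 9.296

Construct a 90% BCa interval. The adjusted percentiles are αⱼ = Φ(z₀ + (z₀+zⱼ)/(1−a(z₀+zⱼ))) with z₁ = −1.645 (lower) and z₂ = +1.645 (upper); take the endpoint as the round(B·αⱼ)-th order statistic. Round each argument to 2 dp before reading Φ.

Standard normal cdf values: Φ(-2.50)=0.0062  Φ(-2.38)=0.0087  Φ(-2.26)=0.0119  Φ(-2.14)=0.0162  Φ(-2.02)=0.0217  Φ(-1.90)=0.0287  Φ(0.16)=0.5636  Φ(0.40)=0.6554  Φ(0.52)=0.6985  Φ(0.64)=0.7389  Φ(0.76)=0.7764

Lower: z₀ + z₁ = -0.451 + (-1.645) = -2.096; 1 − a(z₀+z₁) = 1 − (0.011)(-2.096) = 1.0231; argument = -0.451 + (-2.096)/1.0231 = -2.4998 → -2.50.
α₁ = Φ(-2.50) = 0.0062; rank = round(500 × 0.0062) = 3; θ*₍3₎ = 4.118.
Upper: z₀ + z₂ = 1.194; 1 − a(z₀+z₂) = 0.9869; argument = 0.7589 → 0.76; α₂ = 0.7764; rank = 388; θ*₍388₎ = 9.296.

(4.118, 9.296)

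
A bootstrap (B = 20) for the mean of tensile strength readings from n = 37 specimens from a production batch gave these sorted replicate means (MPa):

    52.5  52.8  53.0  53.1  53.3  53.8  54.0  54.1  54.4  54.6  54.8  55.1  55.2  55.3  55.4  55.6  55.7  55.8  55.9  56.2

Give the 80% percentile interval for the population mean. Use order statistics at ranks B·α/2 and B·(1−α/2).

α = 0.20; lower rank = 20 × 0.100 = 2; upper rank = 20 × 0.900 = 18.
The 2nd smallest replicate is 52.8; the 18th is 55.8.

(52.8, 55.8)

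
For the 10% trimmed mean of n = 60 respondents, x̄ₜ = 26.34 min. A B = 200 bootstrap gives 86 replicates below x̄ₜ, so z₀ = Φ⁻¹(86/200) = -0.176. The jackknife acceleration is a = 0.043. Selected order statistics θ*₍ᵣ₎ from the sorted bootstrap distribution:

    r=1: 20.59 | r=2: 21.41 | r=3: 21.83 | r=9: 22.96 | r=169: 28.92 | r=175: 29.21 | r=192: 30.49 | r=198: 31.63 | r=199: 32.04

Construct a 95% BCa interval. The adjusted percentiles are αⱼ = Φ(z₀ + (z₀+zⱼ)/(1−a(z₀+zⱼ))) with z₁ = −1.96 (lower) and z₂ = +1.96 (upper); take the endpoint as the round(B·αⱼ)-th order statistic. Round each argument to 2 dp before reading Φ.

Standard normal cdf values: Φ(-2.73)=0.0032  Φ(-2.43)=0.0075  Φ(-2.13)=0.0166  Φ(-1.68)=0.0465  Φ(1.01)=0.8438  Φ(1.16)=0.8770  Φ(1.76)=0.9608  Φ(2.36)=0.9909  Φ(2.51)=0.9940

Lower: z₀ + z₁ = -0.176 + (-1.960) = -2.136; 1 − a(z₀+z₁) = 1 − (0.043)(-2.136) = 1.0918; argument = -0.176 + (-2.136)/1.0918 = -2.1323 → -2.13.
α₁ = Φ(-2.13) = 0.0166; rank = round(200 × 0.0166) = 3; θ*₍3₎ = 21.83.
Upper: z₀ + z₂ = 1.784; 1 − a(z₀+z₂) = 0.9233; argument = 1.7562 → 1.76; α₂ = 0.9608; rank = 192; θ*₍192₎ = 30.49.

(21.83, 30.49)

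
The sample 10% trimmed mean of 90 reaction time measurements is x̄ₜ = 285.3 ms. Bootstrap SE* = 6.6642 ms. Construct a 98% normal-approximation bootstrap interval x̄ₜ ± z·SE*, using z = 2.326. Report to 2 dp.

Margin = 2.326 × 6.6642 = 15.501
Interval: 285.3 ± 15.501

(269.80, 300.80)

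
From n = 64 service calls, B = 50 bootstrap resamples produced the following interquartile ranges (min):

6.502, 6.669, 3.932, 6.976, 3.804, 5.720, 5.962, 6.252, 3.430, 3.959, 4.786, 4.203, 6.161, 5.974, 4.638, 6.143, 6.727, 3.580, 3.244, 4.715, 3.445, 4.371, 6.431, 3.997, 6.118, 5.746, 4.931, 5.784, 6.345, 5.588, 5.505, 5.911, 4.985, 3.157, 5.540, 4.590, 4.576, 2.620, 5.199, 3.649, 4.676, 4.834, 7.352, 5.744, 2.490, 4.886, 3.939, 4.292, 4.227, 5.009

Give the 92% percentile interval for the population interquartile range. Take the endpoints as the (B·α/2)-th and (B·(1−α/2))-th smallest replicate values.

Sorted replicates: 2.490, 2.620, 3.157, 3.244, 3.430, 3.445, 3.580, 3.649, 3.804, 3.932, 3.939, 3.959, 3.997, 4.203, 4.227, 4.292, 4.371, 4.576, 4.590, 4.638, 4.676, 4.715, 4.786, 4.834, 4.886, 4.931, 4.985, 5.009, 5.199, 5.505, 5.540, 5.588, 5.720, 5.744, 5.746, 5.784, 5.911, 5.962, 5.974, 6.118, 6.143, 6.161, 6.252, 6.345, 6.431, 6.502, 6.669, 6.727, 6.976, 7.352
α = 0.08; lower rank = 50 × 0.040 = 2; upper rank = 50 × 0.960 = 48.
The 2nd smallest replicate is 2.620; the 48th is 6.727.

(2.620, 6.727)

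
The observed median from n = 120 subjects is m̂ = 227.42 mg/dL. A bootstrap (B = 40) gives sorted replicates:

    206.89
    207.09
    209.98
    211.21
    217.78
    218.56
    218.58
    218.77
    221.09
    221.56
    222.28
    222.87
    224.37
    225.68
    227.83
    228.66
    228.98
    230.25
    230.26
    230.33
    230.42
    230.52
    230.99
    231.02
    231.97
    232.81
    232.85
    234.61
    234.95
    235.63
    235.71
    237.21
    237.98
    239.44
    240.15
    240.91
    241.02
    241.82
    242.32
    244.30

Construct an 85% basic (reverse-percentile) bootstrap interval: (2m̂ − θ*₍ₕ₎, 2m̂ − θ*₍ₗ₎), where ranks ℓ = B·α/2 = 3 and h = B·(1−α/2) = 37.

(213.82, 244.86)

Percentile endpoints at ranks 3 and 37: θ*₍3₎ = 209.98, θ*₍37₎ = 241.02.
Basic interval reflects these around m̂:
  lower = 2 × 227.42 − 241.02 = 213.82
  upper = 2 × 227.42 − 209.98 = 244.86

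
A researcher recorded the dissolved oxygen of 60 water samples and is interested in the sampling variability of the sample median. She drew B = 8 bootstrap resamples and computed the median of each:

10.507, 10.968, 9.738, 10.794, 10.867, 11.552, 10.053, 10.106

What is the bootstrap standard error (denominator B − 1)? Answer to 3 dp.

SE* = 0.590

Bootstrap SE is the standard deviation of the 8 replicate medians.
Mean of replicates: (10.507 + 10.968 + 9.738 + 10.794 + 10.867 + 11.552 + 10.053 + 10.106) / 8 = 84.5850 / 8 = 10.5731
Sum of squared deviations: (−0.0661)² + (+0.3949)² + (−0.8351)² + (+0.2209)² + (+0.2939)² + (+0.9789)² + (−0.5201)² + (−0.4671)² = 2.4398
Variance = 2.4398 / 7 = 0.3485
SE* = √0.3485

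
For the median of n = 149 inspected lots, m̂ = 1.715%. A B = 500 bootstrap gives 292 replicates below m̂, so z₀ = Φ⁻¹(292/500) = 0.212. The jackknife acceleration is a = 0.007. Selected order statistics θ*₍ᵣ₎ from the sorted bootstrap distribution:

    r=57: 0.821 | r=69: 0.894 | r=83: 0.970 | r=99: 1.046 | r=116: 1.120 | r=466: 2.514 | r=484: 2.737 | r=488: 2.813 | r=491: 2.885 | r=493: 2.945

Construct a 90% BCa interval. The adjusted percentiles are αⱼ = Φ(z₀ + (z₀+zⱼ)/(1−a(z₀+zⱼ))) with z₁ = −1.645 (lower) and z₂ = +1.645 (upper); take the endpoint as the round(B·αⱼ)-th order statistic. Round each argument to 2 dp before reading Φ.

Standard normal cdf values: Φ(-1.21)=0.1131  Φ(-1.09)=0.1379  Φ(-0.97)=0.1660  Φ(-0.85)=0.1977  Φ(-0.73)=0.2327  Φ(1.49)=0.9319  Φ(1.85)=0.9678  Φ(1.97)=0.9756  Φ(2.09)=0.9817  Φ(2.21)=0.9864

Lower: z₀ + z₁ = 0.212 + (-1.645) = -1.433; 1 − a(z₀+z₁) = 1 − (0.007)(-1.433) = 1.0100; argument = 0.212 + (-1.433)/1.0100 = -1.2068 → -1.21.
α₁ = Φ(-1.21) = 0.1131; rank = round(500 × 0.1131) = 57; θ*₍57₎ = 0.821.
Upper: z₀ + z₂ = 1.857; 1 − a(z₀+z₂) = 0.9870; argument = 2.0935 → 2.09; α₂ = 0.9817; rank = 491; θ*₍491₎ = 2.885.

(0.821, 2.885)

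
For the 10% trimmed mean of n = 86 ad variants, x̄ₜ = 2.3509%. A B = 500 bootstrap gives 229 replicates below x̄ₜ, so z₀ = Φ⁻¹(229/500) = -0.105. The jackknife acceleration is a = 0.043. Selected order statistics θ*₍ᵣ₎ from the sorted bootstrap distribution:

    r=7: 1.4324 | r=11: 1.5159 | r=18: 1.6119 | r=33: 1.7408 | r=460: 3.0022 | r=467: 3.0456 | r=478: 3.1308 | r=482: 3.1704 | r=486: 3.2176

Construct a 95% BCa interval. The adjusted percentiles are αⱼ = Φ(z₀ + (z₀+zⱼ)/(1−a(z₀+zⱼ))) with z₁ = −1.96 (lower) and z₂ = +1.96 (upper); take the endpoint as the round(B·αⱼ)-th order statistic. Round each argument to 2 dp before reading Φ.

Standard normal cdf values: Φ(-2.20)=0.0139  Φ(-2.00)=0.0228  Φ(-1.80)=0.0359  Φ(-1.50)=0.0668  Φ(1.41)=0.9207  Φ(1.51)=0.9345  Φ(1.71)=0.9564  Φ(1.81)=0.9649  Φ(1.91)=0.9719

Lower: z₀ + z₁ = -0.105 + (-1.960) = -2.065; 1 − a(z₀+z₁) = 1 − (0.043)(-2.065) = 1.0888; argument = -0.105 + (-2.065)/1.0888 = -2.0016 → -2.00.
α₁ = Φ(-2.00) = 0.0228; rank = round(500 × 0.0228) = 11; θ*₍11₎ = 1.5159.
Upper: z₀ + z₂ = 1.855; 1 − a(z₀+z₂) = 0.9202; argument = 1.9108 → 1.91; α₂ = 0.9719; rank = 486; θ*₍486₎ = 3.2176.

(1.5159, 3.2176)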